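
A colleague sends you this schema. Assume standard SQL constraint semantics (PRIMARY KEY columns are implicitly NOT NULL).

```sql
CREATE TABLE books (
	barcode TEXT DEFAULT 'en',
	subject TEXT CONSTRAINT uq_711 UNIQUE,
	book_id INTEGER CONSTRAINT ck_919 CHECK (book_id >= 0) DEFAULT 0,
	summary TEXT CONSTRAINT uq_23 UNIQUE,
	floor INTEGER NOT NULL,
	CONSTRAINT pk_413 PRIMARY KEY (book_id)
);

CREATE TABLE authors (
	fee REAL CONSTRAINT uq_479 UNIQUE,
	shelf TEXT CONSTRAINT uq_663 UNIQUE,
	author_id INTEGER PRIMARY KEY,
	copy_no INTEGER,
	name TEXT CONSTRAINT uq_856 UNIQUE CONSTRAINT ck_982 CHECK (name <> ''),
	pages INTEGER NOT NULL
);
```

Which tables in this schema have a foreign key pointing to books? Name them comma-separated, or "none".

No REFERENCES clause anywhere in the schema names books.

none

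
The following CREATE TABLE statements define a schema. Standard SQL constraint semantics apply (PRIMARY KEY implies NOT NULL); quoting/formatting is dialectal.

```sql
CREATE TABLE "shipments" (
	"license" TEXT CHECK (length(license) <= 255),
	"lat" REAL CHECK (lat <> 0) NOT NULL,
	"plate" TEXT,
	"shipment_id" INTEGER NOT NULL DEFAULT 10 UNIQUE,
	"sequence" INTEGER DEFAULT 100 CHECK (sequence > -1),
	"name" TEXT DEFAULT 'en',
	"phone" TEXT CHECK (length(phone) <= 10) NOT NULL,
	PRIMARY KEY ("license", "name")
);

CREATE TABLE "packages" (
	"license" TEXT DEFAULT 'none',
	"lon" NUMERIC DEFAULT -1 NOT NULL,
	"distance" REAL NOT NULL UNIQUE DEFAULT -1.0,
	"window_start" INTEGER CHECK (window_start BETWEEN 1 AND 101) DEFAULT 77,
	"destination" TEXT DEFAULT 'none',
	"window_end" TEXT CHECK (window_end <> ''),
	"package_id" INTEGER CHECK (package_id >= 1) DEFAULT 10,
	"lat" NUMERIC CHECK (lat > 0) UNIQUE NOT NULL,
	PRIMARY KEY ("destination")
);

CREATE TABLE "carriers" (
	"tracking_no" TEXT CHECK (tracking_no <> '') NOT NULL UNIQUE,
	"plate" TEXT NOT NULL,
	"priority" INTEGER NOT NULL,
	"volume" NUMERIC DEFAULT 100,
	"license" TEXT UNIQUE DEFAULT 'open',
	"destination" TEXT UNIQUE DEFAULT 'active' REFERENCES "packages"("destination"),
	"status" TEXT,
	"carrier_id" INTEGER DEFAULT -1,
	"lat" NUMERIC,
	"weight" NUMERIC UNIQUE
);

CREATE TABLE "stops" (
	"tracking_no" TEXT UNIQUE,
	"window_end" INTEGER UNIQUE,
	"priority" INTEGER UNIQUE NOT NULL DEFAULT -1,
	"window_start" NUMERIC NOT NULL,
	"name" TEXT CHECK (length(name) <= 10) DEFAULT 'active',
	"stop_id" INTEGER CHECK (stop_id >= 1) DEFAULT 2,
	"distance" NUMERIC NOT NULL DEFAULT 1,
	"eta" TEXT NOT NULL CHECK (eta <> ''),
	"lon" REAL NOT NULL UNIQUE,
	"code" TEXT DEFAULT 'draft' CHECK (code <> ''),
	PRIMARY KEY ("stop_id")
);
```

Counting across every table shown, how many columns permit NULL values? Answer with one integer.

shipments: 2 nullable (plate, sequence — PK (license, name) and explicit NOT NULL columns excluded).
packages: 4 nullable (license, window_start, window_end, package_id — PK (destination) and explicit NOT NULL columns excluded).
carriers: 7 nullable (volume, license, destination, status, carrier_id, lat, weight — PK none and explicit NOT NULL columns excluded).
stops: 4 nullable (tracking_no, window_end, name, code — PK (stop_id) and explicit NOT NULL columns excluded).
Total: 2 + 4 + 7 + 4 = 17.

17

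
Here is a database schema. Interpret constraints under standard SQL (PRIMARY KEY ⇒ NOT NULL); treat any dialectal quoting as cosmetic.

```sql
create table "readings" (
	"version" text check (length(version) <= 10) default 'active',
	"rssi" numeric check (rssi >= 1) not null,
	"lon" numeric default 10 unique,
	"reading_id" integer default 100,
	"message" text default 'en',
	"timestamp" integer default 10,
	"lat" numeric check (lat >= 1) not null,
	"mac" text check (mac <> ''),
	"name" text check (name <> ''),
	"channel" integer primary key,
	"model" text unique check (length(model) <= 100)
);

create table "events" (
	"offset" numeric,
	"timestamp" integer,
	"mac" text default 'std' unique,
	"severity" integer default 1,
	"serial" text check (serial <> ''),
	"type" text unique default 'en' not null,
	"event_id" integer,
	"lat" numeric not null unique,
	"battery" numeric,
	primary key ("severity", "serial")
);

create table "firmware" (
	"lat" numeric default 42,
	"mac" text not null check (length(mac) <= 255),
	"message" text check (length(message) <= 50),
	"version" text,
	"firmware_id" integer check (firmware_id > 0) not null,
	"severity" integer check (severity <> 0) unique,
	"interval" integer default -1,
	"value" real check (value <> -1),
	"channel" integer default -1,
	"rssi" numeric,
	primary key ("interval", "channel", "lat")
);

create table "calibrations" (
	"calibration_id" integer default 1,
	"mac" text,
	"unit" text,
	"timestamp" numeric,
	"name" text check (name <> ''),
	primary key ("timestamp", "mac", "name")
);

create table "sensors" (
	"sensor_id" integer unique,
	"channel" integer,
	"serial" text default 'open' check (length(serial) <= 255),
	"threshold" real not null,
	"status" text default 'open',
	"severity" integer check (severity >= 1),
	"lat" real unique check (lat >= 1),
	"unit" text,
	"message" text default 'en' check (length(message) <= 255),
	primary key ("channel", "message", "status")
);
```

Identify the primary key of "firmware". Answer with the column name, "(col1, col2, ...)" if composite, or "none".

A table-level PRIMARY KEY clause names 3 columns: interval, channel, lat.
This is a composite key — the combination is unique, not each column individually.

(interval, channel, lat)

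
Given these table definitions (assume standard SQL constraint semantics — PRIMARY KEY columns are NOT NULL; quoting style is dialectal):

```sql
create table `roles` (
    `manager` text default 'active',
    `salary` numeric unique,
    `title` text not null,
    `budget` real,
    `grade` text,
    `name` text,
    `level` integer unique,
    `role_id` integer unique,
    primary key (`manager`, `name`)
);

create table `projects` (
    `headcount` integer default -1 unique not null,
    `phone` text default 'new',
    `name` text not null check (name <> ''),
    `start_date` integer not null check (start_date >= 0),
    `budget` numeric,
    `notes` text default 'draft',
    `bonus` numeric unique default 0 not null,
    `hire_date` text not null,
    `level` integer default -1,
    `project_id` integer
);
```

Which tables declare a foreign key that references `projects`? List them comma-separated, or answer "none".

No REFERENCES clause anywhere in the schema names projects.

none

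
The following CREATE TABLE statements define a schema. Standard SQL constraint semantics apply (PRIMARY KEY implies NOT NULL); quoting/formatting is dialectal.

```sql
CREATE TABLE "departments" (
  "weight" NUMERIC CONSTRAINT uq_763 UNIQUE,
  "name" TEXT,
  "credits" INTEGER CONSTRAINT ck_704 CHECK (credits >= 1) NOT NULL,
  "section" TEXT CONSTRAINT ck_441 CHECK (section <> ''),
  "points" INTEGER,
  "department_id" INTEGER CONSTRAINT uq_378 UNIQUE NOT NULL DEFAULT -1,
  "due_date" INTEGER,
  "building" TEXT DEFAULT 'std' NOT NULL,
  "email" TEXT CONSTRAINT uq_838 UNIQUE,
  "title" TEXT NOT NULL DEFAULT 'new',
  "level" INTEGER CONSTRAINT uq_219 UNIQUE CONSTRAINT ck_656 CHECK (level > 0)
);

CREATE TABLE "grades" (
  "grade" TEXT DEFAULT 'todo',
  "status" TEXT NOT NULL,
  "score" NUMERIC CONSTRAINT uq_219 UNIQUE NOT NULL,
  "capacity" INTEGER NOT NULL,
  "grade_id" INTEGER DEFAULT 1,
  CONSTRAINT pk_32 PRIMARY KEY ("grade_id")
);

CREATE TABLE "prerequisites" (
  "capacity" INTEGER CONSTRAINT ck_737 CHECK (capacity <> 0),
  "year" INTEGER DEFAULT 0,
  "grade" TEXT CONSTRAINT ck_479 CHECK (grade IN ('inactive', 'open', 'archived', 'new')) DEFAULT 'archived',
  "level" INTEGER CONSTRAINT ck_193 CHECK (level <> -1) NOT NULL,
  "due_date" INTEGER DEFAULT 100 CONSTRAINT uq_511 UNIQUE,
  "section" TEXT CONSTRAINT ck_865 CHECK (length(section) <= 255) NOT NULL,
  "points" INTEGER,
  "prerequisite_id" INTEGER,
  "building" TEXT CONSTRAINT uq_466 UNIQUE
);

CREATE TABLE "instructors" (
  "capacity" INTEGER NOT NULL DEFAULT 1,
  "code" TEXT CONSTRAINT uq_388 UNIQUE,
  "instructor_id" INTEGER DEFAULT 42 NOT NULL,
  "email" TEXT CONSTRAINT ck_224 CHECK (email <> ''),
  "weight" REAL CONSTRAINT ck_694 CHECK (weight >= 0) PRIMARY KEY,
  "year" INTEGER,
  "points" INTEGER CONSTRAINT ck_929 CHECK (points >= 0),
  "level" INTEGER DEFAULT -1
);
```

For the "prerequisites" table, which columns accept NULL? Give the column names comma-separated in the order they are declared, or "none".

- capacity: CHECK does not forbid NULL (a CHECK constraint passes when its expression is NULL) → nullable.
- year: DEFAULT only fills an omitted column; an explicit NULL is still allowed → nullable.
- grade: CHECK does not forbid NULL (a CHECK constraint passes when its expression is NULL) → nullable.
- level: declared NOT NULL → not nullable.
- due_date: UNIQUE does not imply NOT NULL → nullable.
- section: declared NOT NULL → not nullable.
- points: no NOT NULL constraint applies → nullable.
- prerequisite_id: no NOT NULL constraint applies → nullable.
- building: UNIQUE does not imply NOT NULL → nullable.

capacity, year, grade, due_date, points, prerequisite_id, building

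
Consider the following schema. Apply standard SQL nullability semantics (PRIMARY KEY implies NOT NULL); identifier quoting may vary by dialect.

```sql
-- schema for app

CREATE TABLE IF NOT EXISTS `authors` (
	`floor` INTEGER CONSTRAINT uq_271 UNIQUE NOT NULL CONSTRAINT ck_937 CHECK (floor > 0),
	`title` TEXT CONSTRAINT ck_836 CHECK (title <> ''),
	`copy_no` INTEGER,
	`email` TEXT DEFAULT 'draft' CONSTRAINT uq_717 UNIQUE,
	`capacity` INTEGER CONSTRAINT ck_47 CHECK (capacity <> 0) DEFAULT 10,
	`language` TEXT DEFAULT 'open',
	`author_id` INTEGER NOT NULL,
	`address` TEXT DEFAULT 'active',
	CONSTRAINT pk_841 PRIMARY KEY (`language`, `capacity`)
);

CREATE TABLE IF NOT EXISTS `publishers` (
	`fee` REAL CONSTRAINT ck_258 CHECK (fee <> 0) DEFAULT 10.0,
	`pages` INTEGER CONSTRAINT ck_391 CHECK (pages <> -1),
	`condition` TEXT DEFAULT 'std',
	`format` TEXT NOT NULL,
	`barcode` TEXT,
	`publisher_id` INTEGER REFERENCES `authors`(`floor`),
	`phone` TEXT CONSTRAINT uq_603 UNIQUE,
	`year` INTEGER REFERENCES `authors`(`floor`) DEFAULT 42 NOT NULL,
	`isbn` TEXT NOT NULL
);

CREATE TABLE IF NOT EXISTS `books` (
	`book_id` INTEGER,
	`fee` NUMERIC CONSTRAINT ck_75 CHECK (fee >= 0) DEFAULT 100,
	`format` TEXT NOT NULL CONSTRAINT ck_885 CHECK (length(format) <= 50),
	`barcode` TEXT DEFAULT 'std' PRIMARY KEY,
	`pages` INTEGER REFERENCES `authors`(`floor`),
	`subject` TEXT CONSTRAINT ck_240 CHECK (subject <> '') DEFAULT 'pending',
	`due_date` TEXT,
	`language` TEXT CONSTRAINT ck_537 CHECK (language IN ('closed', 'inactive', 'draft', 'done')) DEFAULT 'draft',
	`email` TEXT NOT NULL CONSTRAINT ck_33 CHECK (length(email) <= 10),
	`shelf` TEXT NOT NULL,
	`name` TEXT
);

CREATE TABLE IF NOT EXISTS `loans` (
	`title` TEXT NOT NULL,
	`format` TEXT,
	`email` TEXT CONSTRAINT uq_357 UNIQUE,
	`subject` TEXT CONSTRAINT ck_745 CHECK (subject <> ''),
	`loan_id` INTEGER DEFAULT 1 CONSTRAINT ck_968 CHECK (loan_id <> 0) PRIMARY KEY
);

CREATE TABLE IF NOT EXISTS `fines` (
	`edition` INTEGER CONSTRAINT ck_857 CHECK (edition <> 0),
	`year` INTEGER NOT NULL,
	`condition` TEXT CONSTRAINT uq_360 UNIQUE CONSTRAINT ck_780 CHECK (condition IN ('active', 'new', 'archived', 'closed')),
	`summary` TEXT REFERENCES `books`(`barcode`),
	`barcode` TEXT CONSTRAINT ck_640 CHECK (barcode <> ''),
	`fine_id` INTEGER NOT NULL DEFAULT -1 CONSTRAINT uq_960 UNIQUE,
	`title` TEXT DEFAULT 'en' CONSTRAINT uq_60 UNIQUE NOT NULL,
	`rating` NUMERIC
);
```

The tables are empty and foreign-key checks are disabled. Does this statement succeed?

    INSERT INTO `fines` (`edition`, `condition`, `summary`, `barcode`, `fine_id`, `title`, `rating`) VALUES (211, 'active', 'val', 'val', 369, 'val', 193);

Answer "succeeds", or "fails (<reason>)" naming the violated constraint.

year is omitted from the column list and has no DEFAULT, so it would receive NULL.
But year is declared NOT NULL.

fails (NOT NULL on year)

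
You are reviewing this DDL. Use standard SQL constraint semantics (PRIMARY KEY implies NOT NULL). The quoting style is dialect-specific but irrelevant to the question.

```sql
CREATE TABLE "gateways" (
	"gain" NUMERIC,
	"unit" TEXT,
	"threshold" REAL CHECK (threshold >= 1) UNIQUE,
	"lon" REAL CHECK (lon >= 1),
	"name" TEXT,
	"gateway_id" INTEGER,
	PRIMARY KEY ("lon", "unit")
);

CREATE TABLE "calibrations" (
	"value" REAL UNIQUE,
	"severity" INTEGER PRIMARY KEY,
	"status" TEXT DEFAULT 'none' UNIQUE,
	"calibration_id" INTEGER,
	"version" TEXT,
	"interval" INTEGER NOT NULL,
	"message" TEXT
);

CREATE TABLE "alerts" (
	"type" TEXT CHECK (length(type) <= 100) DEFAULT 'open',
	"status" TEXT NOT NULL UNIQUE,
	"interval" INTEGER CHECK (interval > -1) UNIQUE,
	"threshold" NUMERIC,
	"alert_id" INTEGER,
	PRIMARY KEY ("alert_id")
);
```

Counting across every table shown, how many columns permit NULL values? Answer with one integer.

12

gateways: 4 nullable (gain, threshold, name, gateway_id — PK (lon, unit) and explicit NOT NULL columns excluded).
calibrations: 5 nullable (value, status, calibration_id, version, message — PK (severity) and explicit NOT NULL columns excluded).
alerts: 3 nullable (type, interval, threshold — PK (alert_id) and explicit NOT NULL columns excluded).
Total: 4 + 5 + 3 = 12.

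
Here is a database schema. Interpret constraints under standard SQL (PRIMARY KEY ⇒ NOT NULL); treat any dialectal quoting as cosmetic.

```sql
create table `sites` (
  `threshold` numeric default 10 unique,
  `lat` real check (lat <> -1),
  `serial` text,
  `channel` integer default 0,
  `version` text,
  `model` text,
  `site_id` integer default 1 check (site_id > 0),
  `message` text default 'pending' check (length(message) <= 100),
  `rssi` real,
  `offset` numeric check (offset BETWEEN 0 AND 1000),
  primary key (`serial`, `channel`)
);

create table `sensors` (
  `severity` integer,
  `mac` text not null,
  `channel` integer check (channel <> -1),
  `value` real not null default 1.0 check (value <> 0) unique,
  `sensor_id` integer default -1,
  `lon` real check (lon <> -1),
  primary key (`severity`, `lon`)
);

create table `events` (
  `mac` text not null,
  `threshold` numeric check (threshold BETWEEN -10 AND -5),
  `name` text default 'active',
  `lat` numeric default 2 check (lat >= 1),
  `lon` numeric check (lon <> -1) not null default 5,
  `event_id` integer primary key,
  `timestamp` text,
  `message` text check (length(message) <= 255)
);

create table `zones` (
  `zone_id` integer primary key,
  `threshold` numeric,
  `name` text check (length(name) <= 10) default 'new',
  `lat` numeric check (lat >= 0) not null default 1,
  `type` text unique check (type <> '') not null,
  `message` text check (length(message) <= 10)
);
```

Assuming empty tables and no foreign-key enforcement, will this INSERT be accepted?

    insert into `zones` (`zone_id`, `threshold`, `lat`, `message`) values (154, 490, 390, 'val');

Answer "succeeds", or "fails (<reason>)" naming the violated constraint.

type is omitted from the column list and has no DEFAULT, so it would receive NULL.
But type is declared NOT NULL.

fails (NOT NULL on type)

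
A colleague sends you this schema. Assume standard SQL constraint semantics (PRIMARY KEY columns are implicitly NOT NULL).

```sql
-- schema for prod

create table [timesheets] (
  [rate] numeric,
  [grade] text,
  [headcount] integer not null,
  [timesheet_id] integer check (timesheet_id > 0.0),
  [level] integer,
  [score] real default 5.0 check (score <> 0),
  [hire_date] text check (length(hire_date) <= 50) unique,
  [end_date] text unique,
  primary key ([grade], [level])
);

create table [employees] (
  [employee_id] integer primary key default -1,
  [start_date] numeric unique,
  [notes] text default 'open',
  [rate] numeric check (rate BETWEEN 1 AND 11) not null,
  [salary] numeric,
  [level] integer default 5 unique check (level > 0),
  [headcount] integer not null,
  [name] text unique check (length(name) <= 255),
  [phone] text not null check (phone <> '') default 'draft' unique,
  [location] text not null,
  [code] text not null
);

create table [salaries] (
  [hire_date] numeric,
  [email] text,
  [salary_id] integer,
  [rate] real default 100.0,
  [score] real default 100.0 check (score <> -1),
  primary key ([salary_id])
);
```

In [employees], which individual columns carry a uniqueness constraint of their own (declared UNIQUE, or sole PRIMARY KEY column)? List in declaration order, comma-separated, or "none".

employee_id, start_date, level, name, phone

- employee_id: single-column PRIMARY KEY → unique.
- start_date: declared UNIQUE → unique.
- notes: no UNIQUE or single-column PK constraint.
- rate: no UNIQUE or single-column PK constraint.
- salary: no UNIQUE or single-column PK constraint.
- level: declared UNIQUE → unique.
- headcount: no UNIQUE or single-column PK constraint.
- name: declared UNIQUE → unique.
- phone: declared UNIQUE → unique.
- location: no UNIQUE or single-column PK constraint.
- code: no UNIQUE or single-column PK constraint.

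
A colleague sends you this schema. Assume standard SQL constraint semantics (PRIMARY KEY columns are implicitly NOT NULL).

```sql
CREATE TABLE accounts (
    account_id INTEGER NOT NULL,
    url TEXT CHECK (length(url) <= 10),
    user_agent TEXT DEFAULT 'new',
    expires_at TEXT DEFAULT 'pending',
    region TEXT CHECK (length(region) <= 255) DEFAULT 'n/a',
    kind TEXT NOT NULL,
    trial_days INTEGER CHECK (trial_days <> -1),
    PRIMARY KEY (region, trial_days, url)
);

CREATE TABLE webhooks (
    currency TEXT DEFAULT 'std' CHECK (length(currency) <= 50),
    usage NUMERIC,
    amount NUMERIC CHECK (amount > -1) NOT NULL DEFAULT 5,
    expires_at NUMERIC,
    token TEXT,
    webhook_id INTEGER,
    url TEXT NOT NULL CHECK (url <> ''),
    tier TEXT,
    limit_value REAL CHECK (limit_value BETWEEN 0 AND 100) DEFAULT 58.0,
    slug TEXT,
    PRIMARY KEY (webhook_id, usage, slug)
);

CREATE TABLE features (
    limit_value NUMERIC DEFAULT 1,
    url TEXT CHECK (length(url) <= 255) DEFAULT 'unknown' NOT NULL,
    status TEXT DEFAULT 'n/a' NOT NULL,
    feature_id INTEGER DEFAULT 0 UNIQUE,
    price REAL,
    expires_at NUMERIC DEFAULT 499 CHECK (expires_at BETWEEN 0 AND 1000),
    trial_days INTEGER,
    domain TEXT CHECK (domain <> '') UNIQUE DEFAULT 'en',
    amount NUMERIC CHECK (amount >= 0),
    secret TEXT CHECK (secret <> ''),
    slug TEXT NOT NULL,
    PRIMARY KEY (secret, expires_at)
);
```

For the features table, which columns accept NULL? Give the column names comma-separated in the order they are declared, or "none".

limit_value, feature_id, price, trial_days, domain, amount

- limit_value: DEFAULT only fills an omitted column; an explicit NULL is still allowed → nullable.
- url: declared NOT NULL → not nullable.
- status: declared NOT NULL → not nullable.
- feature_id: UNIQUE does not imply NOT NULL → nullable.
- price: no NOT NULL constraint applies → nullable.
- expires_at: part of the PRIMARY KEY, which implies NOT NULL → not nullable.
- trial_days: no NOT NULL constraint applies → nullable.
- domain: CHECK does not forbid NULL (a CHECK constraint passes when its expression is NULL) → nullable.
- amount: CHECK does not forbid NULL (a CHECK constraint passes when its expression is NULL) → nullable.
- secret: part of the PRIMARY KEY, which implies NOT NULL → not nullable.
- slug: declared NOT NULL → not nullable.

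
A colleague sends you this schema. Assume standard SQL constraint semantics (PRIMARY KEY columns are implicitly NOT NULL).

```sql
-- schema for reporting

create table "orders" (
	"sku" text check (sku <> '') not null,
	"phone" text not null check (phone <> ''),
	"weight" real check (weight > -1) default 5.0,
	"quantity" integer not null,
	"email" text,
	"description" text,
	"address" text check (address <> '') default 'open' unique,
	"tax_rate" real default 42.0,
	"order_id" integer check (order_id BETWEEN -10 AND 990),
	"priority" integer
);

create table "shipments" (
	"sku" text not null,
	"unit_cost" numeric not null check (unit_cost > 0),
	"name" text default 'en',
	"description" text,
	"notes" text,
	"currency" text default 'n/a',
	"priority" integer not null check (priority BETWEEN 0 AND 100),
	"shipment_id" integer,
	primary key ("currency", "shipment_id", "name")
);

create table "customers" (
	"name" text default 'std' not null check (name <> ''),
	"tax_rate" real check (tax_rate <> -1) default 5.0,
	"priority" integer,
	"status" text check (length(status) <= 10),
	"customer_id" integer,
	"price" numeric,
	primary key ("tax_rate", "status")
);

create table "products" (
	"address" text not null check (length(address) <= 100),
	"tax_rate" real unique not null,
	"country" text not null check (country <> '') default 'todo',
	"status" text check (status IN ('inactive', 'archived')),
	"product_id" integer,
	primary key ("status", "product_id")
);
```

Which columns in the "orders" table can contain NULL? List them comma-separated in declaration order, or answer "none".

- sku: declared NOT NULL → not nullable.
- phone: declared NOT NULL → not nullable.
- weight: CHECK does not forbid NULL (a CHECK constraint passes when its expression is NULL) → nullable.
- quantity: declared NOT NULL → not nullable.
- email: no NOT NULL constraint applies → nullable.
- description: no NOT NULL constraint applies → nullable.
- address: CHECK does not forbid NULL (a CHECK constraint passes when its expression is NULL) → nullable.
- tax_rate: DEFAULT only fills an omitted column; an explicit NULL is still allowed → nullable.
- order_id: CHECK does not forbid NULL (a CHECK constraint passes when its expression is NULL) → nullable.
- priority: no NOT NULL constraint applies → nullable.

weight, email, description, address, tax_rate, order_id, priority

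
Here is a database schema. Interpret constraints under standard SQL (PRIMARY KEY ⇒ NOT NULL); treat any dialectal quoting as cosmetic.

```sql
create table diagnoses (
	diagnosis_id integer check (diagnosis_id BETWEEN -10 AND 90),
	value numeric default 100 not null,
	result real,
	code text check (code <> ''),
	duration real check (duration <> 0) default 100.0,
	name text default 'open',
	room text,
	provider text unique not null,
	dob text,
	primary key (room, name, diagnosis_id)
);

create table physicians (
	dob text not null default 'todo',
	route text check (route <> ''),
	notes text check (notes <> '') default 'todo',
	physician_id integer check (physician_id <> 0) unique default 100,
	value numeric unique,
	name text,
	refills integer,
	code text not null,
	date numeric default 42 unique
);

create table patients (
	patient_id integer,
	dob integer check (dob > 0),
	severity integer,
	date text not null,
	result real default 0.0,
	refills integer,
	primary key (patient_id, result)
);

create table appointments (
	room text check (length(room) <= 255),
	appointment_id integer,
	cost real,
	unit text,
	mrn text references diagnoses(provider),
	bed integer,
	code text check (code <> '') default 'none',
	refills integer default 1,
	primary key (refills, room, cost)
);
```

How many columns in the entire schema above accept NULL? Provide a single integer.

19

diagnoses: 4 nullable (result, code, duration, dob — PK (room, name, diagnosis_id) and explicit NOT NULL columns excluded).
physicians: 7 nullable (route, notes, physician_id, value, name, refills, date — PK none and explicit NOT NULL columns excluded).
patients: 3 nullable (dob, severity, refills — PK (patient_id, result) and explicit NOT NULL columns excluded).
appointments: 5 nullable (appointment_id, unit, mrn, bed, code — PK (refills, room, cost) and explicit NOT NULL columns excluded).
Total: 4 + 7 + 3 + 5 = 19.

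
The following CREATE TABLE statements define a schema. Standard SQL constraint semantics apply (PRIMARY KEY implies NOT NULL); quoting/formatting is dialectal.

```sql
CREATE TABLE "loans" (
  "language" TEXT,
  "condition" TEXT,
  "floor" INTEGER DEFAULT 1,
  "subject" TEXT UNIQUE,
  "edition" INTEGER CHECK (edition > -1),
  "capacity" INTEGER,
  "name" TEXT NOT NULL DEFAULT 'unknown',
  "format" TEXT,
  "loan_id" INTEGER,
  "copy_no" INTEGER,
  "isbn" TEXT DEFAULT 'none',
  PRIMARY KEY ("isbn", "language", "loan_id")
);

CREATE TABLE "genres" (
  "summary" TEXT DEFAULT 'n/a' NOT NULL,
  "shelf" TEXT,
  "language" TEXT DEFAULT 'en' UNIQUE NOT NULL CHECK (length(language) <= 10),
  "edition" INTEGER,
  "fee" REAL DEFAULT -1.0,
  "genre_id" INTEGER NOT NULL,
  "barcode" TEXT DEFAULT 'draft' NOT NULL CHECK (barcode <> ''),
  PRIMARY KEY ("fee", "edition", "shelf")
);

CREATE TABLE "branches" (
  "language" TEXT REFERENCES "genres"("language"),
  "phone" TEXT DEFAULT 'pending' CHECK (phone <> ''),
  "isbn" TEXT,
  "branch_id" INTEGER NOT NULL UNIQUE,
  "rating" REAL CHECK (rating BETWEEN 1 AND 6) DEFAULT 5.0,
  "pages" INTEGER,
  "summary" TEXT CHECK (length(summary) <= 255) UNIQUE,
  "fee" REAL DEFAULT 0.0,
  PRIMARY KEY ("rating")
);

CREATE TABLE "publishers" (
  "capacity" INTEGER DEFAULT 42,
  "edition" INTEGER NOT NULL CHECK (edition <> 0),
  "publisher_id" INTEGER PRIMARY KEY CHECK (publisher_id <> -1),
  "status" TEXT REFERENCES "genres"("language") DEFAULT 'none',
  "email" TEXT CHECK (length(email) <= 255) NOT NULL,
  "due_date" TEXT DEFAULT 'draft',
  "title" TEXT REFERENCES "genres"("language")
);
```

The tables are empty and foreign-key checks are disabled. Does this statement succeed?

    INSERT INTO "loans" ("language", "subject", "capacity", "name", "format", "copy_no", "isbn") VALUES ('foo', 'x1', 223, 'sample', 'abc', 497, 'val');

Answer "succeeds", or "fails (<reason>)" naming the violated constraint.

loan_id is omitted from the column list and has no DEFAULT, so it would receive NULL.
But loan_id is part of the PRIMARY KEY (implied NOT NULL).

fails (NOT NULL on loan_id)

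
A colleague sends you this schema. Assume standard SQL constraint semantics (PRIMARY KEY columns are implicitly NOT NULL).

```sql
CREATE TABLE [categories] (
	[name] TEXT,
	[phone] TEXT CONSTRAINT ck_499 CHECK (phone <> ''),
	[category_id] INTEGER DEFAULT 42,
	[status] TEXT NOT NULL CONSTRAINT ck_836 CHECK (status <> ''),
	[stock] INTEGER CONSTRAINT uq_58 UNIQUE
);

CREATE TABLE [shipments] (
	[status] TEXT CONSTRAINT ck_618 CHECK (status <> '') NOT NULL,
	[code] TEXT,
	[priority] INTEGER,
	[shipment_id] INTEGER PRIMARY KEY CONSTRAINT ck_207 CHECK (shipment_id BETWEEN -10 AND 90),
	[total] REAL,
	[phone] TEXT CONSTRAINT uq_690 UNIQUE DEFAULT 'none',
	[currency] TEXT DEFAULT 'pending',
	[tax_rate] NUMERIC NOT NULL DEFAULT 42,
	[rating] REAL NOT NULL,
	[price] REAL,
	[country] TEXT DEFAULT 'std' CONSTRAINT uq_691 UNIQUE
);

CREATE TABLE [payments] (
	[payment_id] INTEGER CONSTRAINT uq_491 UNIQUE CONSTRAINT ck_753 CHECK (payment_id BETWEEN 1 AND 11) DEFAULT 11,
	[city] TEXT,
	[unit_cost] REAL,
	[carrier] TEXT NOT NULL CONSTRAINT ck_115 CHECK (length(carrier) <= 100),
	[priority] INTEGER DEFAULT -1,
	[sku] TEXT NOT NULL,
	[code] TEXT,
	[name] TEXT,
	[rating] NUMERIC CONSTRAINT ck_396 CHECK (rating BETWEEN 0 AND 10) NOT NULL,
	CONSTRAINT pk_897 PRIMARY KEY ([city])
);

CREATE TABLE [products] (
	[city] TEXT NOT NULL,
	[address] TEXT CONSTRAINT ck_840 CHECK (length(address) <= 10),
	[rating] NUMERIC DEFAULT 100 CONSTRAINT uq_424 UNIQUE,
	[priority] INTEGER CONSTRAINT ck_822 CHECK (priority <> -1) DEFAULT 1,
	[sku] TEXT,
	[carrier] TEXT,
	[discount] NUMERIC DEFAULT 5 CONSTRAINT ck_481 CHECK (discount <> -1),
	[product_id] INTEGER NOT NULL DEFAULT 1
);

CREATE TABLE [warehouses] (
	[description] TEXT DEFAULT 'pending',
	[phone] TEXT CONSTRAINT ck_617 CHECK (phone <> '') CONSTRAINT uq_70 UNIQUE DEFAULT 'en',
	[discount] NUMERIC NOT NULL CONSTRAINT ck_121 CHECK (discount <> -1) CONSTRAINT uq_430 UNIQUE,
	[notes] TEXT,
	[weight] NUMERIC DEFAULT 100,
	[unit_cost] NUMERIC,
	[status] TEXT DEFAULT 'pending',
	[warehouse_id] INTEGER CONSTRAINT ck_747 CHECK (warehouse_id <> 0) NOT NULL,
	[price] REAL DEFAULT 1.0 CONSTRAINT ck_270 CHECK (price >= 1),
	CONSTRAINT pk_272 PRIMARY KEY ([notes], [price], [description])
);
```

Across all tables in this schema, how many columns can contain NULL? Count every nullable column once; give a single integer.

categories: 4 nullable (name, phone, category_id, stock — PK none and explicit NOT NULL columns excluded).
shipments: 7 nullable (code, priority, total, phone, currency, price, country — PK (shipment_id) and explicit NOT NULL columns excluded).
payments: 5 nullable (payment_id, unit_cost, priority, code, name — PK (city) and explicit NOT NULL columns excluded).
products: 6 nullable (address, rating, priority, sku, carrier, discount — PK none and explicit NOT NULL columns excluded).
warehouses: 4 nullable (phone, weight, unit_cost, status — PK (notes, price, description) and explicit NOT NULL columns excluded).
Total: 4 + 7 + 5 + 6 + 4 = 26.

26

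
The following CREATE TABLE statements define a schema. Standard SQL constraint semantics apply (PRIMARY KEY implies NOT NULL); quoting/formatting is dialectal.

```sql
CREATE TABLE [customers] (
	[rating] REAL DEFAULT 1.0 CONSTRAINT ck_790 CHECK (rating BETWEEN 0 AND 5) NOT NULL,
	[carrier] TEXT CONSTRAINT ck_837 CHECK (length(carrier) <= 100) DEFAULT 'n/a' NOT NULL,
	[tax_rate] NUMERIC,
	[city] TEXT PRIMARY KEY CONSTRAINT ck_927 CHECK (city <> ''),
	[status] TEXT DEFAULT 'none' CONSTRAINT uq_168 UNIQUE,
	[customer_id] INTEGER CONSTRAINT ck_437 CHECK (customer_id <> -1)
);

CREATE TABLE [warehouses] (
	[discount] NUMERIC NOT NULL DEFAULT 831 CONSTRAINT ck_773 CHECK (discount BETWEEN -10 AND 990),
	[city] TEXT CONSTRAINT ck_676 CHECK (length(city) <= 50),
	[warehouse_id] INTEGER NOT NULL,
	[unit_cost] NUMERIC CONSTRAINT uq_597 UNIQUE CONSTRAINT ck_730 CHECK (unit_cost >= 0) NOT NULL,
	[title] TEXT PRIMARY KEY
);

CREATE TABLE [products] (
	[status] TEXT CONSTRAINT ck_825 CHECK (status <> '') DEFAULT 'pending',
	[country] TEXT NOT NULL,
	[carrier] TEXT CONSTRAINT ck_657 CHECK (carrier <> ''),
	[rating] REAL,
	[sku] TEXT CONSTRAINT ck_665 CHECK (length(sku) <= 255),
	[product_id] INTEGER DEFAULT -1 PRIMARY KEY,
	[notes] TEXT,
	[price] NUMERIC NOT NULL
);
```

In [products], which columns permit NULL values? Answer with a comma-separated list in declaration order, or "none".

- status: CHECK does not forbid NULL (a CHECK constraint passes when its expression is NULL) → nullable.
- country: declared NOT NULL → not nullable.
- carrier: CHECK does not forbid NULL (a CHECK constraint passes when its expression is NULL) → nullable.
- rating: no NOT NULL constraint applies → nullable.
- sku: CHECK does not forbid NULL (a CHECK constraint passes when its expression is NULL) → nullable.
- product_id: part of the PRIMARY KEY, which implies NOT NULL → not nullable.
- notes: no NOT NULL constraint applies → nullable.
- price: declared NOT NULL → not nullable.

status, carrier, rating, sku, notes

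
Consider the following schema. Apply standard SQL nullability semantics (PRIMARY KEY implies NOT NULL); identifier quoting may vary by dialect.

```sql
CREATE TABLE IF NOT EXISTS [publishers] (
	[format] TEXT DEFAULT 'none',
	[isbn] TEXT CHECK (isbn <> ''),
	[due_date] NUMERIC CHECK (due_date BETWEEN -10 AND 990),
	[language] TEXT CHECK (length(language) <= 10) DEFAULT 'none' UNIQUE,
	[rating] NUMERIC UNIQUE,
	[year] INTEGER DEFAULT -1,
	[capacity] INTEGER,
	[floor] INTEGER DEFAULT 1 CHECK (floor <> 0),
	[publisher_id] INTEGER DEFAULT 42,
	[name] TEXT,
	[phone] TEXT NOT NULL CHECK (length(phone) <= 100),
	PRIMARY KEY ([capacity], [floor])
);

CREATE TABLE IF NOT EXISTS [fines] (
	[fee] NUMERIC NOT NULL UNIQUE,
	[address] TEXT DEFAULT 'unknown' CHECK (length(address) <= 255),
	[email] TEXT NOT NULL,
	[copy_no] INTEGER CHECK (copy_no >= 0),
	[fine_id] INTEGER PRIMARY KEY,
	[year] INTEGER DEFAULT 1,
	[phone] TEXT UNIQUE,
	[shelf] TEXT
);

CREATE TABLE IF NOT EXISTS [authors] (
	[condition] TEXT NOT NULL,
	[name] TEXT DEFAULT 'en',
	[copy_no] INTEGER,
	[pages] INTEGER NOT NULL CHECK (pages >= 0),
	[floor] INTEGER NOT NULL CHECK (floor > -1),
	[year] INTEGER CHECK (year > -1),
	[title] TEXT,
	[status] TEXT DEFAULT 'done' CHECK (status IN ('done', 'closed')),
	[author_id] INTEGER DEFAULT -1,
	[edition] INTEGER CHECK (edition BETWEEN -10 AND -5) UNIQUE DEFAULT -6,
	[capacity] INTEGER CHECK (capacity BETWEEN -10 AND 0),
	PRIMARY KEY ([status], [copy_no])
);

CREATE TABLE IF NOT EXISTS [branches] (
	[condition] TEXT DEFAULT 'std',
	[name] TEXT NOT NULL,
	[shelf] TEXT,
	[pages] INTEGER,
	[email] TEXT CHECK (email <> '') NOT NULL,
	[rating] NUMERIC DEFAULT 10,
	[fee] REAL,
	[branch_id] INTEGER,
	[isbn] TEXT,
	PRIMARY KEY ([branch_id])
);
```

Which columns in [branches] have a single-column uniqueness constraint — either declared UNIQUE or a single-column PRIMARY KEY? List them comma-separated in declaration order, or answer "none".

- condition: no UNIQUE or single-column PK constraint.
- name: no UNIQUE or single-column PK constraint.
- shelf: no UNIQUE or single-column PK constraint.
- pages: no UNIQUE or single-column PK constraint.
- email: no UNIQUE or single-column PK constraint.
- rating: no UNIQUE or single-column PK constraint.
- fee: no UNIQUE or single-column PK constraint.
- branch_id: single-column PRIMARY KEY → unique.
- isbn: no UNIQUE or single-column PK constraint.

branch_id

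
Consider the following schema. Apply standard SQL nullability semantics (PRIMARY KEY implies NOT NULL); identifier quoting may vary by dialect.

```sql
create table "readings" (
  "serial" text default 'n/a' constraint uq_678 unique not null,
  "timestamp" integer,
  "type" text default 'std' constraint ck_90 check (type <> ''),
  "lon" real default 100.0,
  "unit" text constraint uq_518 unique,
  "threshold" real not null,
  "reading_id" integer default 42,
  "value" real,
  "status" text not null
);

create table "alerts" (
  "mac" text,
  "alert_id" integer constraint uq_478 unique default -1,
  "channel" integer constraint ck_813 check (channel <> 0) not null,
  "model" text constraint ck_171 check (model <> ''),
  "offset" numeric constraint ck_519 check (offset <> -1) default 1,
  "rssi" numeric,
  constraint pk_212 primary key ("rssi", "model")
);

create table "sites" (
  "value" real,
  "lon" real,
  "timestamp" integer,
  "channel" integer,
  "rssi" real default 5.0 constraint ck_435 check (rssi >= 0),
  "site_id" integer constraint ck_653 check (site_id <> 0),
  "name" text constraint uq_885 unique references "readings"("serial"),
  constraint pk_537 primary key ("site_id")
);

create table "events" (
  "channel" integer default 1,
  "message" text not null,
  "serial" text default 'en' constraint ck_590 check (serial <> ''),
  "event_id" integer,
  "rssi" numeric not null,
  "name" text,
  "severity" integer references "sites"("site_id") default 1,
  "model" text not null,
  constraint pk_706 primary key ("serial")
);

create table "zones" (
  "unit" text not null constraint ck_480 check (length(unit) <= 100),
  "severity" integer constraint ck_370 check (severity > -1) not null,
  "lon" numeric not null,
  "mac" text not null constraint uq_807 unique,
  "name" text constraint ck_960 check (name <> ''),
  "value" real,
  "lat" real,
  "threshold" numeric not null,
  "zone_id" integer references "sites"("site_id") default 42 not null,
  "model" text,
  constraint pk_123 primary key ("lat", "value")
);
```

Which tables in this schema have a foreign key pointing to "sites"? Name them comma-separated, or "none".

events, zones

- events.severity references sites(site_id).
- zones.zone_id references sites(site_id).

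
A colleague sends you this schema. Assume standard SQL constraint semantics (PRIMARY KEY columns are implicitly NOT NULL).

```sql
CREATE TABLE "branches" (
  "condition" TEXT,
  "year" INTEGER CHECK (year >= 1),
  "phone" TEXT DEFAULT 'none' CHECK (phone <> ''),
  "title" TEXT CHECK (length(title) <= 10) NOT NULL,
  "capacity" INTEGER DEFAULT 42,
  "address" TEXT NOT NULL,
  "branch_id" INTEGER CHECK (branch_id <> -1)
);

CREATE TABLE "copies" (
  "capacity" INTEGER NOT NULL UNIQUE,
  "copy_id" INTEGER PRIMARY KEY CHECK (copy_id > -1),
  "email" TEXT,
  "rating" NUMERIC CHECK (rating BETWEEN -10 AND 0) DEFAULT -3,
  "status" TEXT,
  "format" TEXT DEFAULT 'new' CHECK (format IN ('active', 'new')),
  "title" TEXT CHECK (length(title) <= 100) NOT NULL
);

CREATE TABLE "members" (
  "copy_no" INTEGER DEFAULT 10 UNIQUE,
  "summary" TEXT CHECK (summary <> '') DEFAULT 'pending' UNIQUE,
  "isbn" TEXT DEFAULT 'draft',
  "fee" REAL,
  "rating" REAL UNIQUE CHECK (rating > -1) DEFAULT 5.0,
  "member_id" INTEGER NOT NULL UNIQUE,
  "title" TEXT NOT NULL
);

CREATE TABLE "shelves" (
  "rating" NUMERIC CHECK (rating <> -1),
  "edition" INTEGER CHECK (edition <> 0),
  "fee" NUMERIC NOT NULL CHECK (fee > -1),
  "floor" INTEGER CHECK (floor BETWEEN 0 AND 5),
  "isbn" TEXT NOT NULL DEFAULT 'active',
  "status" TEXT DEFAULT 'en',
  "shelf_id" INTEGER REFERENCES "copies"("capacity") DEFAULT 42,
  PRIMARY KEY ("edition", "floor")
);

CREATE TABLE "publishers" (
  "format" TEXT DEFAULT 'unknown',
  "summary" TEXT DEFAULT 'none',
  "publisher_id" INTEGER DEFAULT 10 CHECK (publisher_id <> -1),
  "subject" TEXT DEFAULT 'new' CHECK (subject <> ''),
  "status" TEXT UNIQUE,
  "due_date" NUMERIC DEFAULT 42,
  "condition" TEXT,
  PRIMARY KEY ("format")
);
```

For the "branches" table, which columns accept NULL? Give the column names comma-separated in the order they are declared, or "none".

condition, year, phone, capacity, branch_id

- condition: no NOT NULL constraint applies → nullable.
- year: CHECK does not forbid NULL (a CHECK constraint passes when its expression is NULL) → nullable.
- phone: CHECK does not forbid NULL (a CHECK constraint passes when its expression is NULL) → nullable.
- title: declared NOT NULL → not nullable.
- capacity: DEFAULT only fills an omitted column; an explicit NULL is still allowed → nullable.
- address: declared NOT NULL → not nullable.
- branch_id: CHECK does not forbid NULL (a CHECK constraint passes when its expression is NULL) → nullable.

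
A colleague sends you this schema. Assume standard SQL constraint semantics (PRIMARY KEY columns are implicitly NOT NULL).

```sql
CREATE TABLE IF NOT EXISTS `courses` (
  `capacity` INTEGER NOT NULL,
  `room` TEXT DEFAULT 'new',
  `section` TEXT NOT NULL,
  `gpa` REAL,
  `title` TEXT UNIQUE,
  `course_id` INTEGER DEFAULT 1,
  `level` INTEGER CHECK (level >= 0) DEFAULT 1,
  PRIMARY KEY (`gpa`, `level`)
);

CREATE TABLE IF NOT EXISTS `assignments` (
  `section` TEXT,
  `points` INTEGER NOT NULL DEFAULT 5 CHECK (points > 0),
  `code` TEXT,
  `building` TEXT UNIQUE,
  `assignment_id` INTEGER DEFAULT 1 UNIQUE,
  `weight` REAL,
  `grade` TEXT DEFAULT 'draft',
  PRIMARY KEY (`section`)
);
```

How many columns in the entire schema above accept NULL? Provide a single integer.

courses: 3 nullable (room, title, course_id — PK (gpa, level) and explicit NOT NULL columns excluded).
assignments: 5 nullable (code, building, assignment_id, weight, grade — PK (section) and explicit NOT NULL columns excluded).
Total: 3 + 5 = 8.

8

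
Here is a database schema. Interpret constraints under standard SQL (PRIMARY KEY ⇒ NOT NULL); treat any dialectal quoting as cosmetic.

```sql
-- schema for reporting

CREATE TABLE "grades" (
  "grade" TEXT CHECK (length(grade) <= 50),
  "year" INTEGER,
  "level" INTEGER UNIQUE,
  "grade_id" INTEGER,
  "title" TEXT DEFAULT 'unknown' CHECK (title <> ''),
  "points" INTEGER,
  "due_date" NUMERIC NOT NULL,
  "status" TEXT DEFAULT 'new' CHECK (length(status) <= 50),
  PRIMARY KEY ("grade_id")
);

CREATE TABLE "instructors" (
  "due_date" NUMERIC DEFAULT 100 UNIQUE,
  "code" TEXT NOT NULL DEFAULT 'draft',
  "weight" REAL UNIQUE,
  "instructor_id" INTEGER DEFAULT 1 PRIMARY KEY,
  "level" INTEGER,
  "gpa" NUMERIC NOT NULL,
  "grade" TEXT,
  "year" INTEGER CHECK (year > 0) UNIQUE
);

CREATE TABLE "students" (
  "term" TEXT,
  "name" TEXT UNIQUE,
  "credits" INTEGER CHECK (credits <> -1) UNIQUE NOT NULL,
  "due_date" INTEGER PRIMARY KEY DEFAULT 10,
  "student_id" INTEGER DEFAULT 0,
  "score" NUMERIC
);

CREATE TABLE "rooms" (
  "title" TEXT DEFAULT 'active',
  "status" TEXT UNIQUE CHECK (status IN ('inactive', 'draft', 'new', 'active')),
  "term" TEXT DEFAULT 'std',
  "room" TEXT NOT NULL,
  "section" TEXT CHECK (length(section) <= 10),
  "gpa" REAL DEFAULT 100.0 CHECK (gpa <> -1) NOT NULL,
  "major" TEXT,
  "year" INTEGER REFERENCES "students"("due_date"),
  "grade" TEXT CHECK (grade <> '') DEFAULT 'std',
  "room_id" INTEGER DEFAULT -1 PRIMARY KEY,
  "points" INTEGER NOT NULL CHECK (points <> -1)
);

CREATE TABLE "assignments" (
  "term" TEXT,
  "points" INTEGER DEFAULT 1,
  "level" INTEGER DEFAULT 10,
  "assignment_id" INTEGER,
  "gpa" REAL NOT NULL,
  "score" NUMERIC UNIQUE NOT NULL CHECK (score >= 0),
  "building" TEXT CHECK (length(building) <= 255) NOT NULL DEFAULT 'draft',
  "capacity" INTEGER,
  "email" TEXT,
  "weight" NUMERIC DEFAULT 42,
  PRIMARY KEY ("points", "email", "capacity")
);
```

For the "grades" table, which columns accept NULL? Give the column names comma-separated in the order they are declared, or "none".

- grade: CHECK does not forbid NULL (a CHECK constraint passes when its expression is NULL) → nullable.
- year: no NOT NULL constraint applies → nullable.
- level: UNIQUE does not imply NOT NULL → nullable.
- grade_id: part of the PRIMARY KEY, which implies NOT NULL → not nullable.
- title: CHECK does not forbid NULL (a CHECK constraint passes when its expression is NULL) → nullable.
- points: no NOT NULL constraint applies → nullable.
- due_date: declared NOT NULL → not nullable.
- status: CHECK does not forbid NULL (a CHECK constraint passes when its expression is NULL) → nullable.

grade, year, level, title, points, status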